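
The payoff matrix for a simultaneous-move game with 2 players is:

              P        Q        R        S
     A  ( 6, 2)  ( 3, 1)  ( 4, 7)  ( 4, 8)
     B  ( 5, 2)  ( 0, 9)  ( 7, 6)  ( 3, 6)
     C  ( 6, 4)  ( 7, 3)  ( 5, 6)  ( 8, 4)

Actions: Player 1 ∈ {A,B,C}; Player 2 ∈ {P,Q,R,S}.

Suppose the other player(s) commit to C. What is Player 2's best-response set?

argmax u_2 = {R}

u_2(P vs C) = 4
u_2(Q vs C) = 3
u_2(R vs C) = 6
u_2(S vs C) = 4
max payoff 6 at {R}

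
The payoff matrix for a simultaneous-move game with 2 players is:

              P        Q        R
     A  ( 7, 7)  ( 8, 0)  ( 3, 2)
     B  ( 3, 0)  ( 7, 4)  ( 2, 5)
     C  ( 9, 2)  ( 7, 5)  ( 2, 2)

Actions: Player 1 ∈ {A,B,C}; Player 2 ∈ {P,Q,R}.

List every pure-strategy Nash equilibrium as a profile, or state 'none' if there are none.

(A,P): not NE [P1→C gives 9>7]
(A,Q): not NE [P2→P gives 7>0]
(A,R): not NE [P2→P gives 7>2]
(B,P): not NE [P1→C gives 9>3; P2→R gives 5>0]
(B,Q): not NE [P1→A gives 8>7; P2→R gives 5>4]
(B,R): not NE [P1→A gives 3>2]
(C,P): not NE [P2→Q gives 5>2]
(C,Q): not NE [P1→A gives 8>7]
(C,R): not NE [P1→A gives 3>2; P2→Q gives 5>2]

PSNE: ∅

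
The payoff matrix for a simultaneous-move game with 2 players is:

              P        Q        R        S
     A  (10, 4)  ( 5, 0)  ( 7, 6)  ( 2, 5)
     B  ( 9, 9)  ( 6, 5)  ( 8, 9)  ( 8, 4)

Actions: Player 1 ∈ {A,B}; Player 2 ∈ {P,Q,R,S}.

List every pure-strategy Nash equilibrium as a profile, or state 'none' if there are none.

Nash profiles: (B,R)

(A,P): not NE [P2→R gives 6>4]
(A,Q): not NE [P1→B gives 6>5; P2→R gives 6>0]
(A,R): not NE [P1→B gives 8>7]
(A,S): not NE [P1→B gives 8>2; P2→R gives 6>5]
(B,P): not NE [P1→A gives 10>9]
(B,Q): not NE [P2→R gives 9>5]
(B,R): NE
(B,S): not NE [P2→R gives 9>4]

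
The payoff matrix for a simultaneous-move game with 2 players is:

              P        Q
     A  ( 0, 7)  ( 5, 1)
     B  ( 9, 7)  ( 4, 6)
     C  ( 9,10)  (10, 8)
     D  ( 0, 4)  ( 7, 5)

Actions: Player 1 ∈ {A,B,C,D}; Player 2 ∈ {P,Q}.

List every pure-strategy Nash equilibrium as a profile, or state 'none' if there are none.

PSNE = {(B,P), (C,P)}

(A,P): not NE [P1→C gives 9>0]
(A,Q): not NE [P1→C gives 10>5; P2→P gives 7>1]
(B,P): NE
(B,Q): not NE [P1→C gives 10>4; P2→P gives 7>6]
(C,P): NE
(C,Q): not NE [P2→P gives 10>8]
(D,P): not NE [P1→C gives 9>0; P2→Q gives 5>4]
(D,Q): not NE [P1→C gives 10>7]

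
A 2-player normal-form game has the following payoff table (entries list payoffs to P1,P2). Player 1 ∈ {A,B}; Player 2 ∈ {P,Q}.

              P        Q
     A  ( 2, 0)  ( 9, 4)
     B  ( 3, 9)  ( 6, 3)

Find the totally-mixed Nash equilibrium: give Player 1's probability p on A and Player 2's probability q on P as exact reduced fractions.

P1 indiff ⇒ q·2+(1-q)·9 = q·3+(1-q)·6 ⇒ q(-1) = (1-q)(-3) ⇒ q = 3/4
P2 indiff ⇒ p·0+(1-p)·9 = p·4+(1-p)·3 ⇒ p(-4) = (1-p)(-6) ⇒ p = 3/5

(p,q) = (3/5, 3/4)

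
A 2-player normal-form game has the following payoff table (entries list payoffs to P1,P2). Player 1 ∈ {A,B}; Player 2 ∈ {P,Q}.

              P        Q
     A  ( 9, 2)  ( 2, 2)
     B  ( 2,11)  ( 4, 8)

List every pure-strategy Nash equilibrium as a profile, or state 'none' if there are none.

(A,P): NE
(A,Q): not NE [P1→B gives 4>2]
(B,P): not NE [P1→A gives 9>2]
(B,Q): not NE [P2→P gives 11>8]

NE set: (A,P)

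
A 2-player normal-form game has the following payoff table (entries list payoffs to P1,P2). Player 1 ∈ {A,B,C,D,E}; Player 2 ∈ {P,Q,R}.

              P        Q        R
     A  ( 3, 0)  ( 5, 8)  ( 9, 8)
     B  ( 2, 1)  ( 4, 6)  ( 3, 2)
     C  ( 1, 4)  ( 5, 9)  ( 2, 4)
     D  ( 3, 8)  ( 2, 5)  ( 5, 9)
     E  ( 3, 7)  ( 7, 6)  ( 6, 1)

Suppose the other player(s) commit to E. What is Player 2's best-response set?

u_2(P vs E) = 7
u_2(Q vs E) = 6
u_2(R vs E) = 1
max payoff 7 at {P}

argmax u_2 = {P}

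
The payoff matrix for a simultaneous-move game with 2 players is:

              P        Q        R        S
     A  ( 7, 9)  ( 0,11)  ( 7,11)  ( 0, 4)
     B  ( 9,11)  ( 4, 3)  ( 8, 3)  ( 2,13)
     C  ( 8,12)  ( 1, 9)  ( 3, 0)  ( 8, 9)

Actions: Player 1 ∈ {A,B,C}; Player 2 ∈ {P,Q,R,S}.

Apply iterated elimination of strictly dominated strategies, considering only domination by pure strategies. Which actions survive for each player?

Survivors P1:{B,C} P2:{P,S}

P1 drop A (B beats it: P:9>7 Q:4>0 R:8>7 S:2>0)
P2 drop Q (P beats it: B:11>3 C:12>9)
P2 drop R (P beats it: B:11>3 C:12>0)
P1→{B,C} P2→{P,S}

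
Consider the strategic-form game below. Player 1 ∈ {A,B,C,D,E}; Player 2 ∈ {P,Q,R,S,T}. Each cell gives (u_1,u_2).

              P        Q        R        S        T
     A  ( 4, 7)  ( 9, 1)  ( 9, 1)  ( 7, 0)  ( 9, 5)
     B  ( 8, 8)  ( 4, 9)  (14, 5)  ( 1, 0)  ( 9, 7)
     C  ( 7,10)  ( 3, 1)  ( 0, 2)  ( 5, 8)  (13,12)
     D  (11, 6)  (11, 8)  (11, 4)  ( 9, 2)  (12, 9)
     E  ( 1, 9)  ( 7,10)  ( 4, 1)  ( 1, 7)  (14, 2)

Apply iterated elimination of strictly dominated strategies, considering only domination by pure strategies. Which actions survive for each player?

IESDS → P1:{C,D,E} P2:{P,Q,T}

P1 drop A (D beats it: P:11>4 Q:11>9 R:11>9 S:9>7 T:12>9)
P2 drop R (P beats it: B:8>5 C:10>2 D:6>4 E:9>1)
P1 drop B (D beats it: P:11>8 Q:11>4 S:9>1 T:12>9)
P2 drop S (P beats it: C:10>8 D:6>2 E:9>7)
P1→{C,D,E} P2→{P,Q,T}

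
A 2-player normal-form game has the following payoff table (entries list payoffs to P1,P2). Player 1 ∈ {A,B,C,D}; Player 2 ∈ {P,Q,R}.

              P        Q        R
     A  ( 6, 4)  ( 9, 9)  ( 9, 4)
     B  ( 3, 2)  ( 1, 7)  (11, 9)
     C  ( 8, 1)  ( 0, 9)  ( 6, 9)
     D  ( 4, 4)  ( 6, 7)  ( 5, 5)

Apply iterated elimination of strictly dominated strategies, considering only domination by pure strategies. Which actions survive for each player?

P1 drop D (A beats it: P:6>4 Q:9>6 R:9>5)
P2 drop P (Q beats it: A:9>4 B:7>2 C:9>1)
P1 drop C (A beats it: Q:9>0 R:9>6)
P1→{A,B} P2→{Q,R}

Survivors P1:{A,B} P2:{Q,R}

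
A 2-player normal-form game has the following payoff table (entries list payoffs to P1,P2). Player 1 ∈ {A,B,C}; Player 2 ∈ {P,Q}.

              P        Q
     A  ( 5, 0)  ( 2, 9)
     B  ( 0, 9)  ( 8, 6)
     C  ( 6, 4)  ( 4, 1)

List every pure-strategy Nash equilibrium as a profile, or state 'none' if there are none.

(A,P): not NE [P1→C gives 6>5; P2→Q gives 9>0]
(A,Q): not NE [P1→B gives 8>2]
(B,P): not NE [P1→C gives 6>0]
(B,Q): not NE [P2→P gives 9>6]
(C,P): NE
(C,Q): not NE [P1→B gives 8>4; P2→P gives 4>1]

PSNE = {(C,P)}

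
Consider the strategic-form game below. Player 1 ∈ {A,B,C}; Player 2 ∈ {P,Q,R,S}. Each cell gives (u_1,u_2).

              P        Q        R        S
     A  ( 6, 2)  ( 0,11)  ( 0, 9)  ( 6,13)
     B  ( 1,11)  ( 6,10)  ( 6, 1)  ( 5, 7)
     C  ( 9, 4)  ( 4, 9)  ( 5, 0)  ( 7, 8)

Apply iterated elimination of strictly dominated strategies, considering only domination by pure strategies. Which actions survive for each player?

P1 drop A (C beats it: P:9>6 Q:4>0 R:5>0 S:7>6)
P2 drop R (P beats it: B:11>1 C:4>0)
P2 drop S (Q beats it: B:10>7 C:9>8)
P1→{B,C} P2→{P,Q}

IESDS → P1:{B,C} P2:{P,Q}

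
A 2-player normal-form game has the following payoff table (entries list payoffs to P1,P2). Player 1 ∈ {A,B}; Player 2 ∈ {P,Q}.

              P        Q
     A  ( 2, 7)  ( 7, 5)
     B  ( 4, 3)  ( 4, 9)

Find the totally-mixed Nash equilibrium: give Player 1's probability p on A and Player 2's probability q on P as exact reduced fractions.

p=3/4, q=3/5

P1 indiff ⇒ q·2+(1-q)·7 = q·4+(1-q)·4 ⇒ q(-2) = (1-q)(-3) ⇒ q = 3/5
P2 indiff ⇒ p·7+(1-p)·3 = p·5+(1-p)·9 ⇒ p(2) = (1-p)(6) ⇒ p = 3/4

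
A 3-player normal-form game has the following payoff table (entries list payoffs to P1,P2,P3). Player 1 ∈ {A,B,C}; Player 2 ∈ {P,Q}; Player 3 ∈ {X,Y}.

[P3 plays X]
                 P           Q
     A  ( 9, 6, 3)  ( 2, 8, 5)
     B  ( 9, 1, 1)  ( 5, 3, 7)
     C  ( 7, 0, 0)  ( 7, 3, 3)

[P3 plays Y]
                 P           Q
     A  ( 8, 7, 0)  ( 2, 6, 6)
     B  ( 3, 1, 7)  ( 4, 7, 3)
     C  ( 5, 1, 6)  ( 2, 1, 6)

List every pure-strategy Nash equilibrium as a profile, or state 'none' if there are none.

Equilibria: none

(A,P,X): not NE [P2→Q gives 8>6]
(A,P,Y): not NE [P3→X gives 3>0]
(A,Q,X): not NE [P1→C gives 7>2; P3→Y gives 6>5]
(A,Q,Y): not NE [P1→B gives 4>2; P2→P gives 7>6]
(B,P,X): not NE [P2→Q gives 3>1; P3→Y gives 7>1]
(B,P,Y): not NE [P1→A gives 8>3; P2→Q gives 7>1]
(B,Q,X): not NE [P1→C gives 7>5]
(B,Q,Y): not NE [P3→X gives 7>3]
(C,P,X): not NE [P1→B gives 9>7; P2→Q gives 3>0; P3→Y gives 6>0]
(C,P,Y): not NE [P1→A gives 8>5]
(C,Q,X): not NE [P3→Y gives 6>3]
(C,Q,Y): not NE [P1→B gives 4>2]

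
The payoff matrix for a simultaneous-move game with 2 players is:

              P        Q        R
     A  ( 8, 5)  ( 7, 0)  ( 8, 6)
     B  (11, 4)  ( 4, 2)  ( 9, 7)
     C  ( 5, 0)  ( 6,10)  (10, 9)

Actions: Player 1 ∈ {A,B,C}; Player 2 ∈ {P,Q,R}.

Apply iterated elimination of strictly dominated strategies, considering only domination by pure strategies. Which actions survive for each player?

Survivors P1:{A,C} P2:{Q,R}

P2 drop P (R beats it: A:6>5 B:7>4 C:9>0)
P1 drop B (C beats it: Q:6>4 R:10>9)
P1→{A,C} P2→{Q,R}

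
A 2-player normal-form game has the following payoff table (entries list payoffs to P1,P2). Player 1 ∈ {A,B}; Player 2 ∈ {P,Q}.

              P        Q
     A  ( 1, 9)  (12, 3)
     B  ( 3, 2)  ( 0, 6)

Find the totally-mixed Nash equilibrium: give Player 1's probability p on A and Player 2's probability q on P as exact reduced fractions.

P1 indiff ⇒ q·1+(1-q)·12 = q·3+(1-q)·0 ⇒ q(-2) = (1-q)(-12) ⇒ q = 6/7
P2 indiff ⇒ p·9+(1-p)·2 = p·3+(1-p)·6 ⇒ p(6) = (1-p)(4) ⇒ p = 2/5

P1 mixes 2/5 on A; P2 mixes 6/7 on P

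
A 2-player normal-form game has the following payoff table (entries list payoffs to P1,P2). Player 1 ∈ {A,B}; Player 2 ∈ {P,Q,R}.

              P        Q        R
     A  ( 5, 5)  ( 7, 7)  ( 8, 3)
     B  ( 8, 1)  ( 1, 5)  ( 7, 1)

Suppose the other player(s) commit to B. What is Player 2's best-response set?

BR_2 = {Q}

u_2(P vs B) = 1
u_2(Q vs B) = 5
u_2(R vs B) = 1
max payoff 5 at {Q}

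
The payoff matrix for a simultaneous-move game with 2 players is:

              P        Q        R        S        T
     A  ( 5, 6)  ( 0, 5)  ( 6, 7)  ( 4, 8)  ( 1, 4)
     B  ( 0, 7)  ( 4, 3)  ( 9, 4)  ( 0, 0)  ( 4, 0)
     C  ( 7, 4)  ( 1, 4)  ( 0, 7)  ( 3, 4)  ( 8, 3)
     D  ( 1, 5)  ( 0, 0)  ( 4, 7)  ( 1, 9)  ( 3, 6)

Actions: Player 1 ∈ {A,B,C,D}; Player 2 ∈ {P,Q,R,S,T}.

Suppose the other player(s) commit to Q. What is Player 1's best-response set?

u_1(A vs Q) = 0
u_1(B vs Q) = 4
u_1(C vs Q) = 1
u_1(D vs Q) = 0
max payoff 4 at {B}

argmax u_1 = {B}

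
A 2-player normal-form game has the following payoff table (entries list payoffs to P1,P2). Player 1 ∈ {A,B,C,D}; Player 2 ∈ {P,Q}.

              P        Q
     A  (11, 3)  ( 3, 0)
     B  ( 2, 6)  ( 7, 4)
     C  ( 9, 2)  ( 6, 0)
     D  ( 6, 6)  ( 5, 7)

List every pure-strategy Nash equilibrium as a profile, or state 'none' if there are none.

(A,P): NE
(A,Q): not NE [P1→B gives 7>3; P2→P gives 3>0]
(B,P): not NE [P1→A gives 11>2]
(B,Q): not NE [P2→P gives 6>4]
(C,P): not NE [P1→A gives 11>9]
(C,Q): not NE [P1→B gives 7>6; P2→P gives 2>0]
(D,P): not NE [P1→A gives 11>6; P2→Q gives 7>6]
(D,Q): not NE [P1→B gives 7>5]

PSNE = {(A,P)}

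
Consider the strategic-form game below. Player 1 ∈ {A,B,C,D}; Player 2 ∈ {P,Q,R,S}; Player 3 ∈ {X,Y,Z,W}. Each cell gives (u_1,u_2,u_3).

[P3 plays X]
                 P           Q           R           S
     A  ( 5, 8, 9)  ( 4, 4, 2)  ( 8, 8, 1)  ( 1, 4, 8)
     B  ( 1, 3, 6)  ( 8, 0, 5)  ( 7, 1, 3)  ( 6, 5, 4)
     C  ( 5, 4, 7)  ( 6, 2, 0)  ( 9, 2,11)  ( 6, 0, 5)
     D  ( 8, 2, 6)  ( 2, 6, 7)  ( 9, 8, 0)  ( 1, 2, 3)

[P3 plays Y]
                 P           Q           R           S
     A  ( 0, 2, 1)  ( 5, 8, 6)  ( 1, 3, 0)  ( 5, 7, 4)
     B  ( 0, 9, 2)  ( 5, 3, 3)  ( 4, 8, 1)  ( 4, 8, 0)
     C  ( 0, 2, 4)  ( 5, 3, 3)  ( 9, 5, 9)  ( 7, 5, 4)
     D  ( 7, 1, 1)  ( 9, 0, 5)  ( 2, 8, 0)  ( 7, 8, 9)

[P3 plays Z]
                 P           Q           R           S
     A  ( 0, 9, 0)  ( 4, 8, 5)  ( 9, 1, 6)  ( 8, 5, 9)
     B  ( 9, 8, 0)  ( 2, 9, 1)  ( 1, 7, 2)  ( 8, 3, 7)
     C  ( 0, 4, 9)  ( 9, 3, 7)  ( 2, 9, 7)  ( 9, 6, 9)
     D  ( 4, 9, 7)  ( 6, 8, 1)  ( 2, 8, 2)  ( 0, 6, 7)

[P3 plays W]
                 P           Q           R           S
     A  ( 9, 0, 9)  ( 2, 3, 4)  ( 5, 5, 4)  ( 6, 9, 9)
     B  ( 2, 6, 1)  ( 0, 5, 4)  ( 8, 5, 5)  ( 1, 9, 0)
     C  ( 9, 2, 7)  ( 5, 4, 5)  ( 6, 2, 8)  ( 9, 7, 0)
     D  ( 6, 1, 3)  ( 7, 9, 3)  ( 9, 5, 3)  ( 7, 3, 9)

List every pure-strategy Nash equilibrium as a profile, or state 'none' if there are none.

(A,P,X): not NE [P1→D gives 8>5]
(A,P,Y): not NE [P1→D gives 7>0; P2→Q gives 8>2; P3→W gives 9>1]
(A,P,Z): not NE [P1→B gives 9>0; P3→W gives 9>0]
(A,P,W): not NE [P2→S gives 9>0]
(A,Q,X): not NE [P1→B gives 8>4; P2→R gives 8>4; P3→Y gives 6>2]
(A,Q,Y): not NE [P1→D gives 9>5]
(A,Q,Z): not NE [P1→C gives 9>4; P2→P gives 9>8; P3→Y gives 6>5]
(A,Q,W): not NE [P1→D gives 7>2; P2→S gives 9>3; P3→Y gives 6>4]
(A,R,X): not NE [P1→D gives 9>8; P3→Z gives 6>1]
(A,R,Y): not NE [P1→C gives 9>1; P2→Q gives 8>3; P3→Z gives 6>0]
(A,R,Z): not NE [P2→P gives 9>1]
(A,R,W): not NE [P1→D gives 9>5; P2→S gives 9>5; P3→Z gives 6>4]
(A,S,X): not NE [P1→C gives 6>1; P2→R gives 8>4; P3→W gives 9>8]
(A,S,Y): not NE [P1→D gives 7>5; P2→Q gives 8>7; P3→W gives 9>4]
(A,S,Z): not NE [P1→C gives 9>8; P2→P gives 9>5]
(A,S,W): not NE [P1→C gives 9>6]
(B,P,X): not NE [P1→D gives 8>1; P2→S gives 5>3]
(B,P,Y): not NE [P1→D gives 7>0; P3→X gives 6>2]
(B,P,Z): not NE [P2→Q gives 9>8; P3→X gives 6>0]
(B,P,W): not NE [P1→C gives 9>2; P2→S gives 9>6; P3→X gives 6>1]
(B,Q,X): not NE [P2→S gives 5>0]
(B,Q,Y): not NE [P1→D gives 9>5; P2→P gives 9>3; P3→X gives 5>3]
(B,Q,Z): not NE [P1→C gives 9>2; P3→X gives 5>1]
(B,Q,W): not NE [P1→D gives 7>0; P2→S gives 9>5; P3→X gives 5>4]
(B,R,X): not NE [P1→D gives 9>7; P2→S gives 5>1; P3→W gives 5>3]
(B,R,Y): not NE [P1→C gives 9>4; P2→P gives 9>8; P3→W gives 5>1]
(B,R,Z): not NE [P1→A gives 9>1; P2→Q gives 9>7; P3→W gives 5>2]
(B,R,W): not NE [P1→D gives 9>8; P2→S gives 9>5]
(B,S,X): not NE [P3→Z gives 7>4]
(B,S,Y): not NE [P1→D gives 7>4; P2→P gives 9>8; P3→Z gives 7>0]
(B,S,Z): not NE [P1→C gives 9>8; P2→Q gives 9>3]
(B,S,W): not NE [P1→C gives 9>1; P3→Z gives 7>0]
(C,P,X): not NE [P1→D gives 8>5; P3→Z gives 9>7]
(C,P,Y): not NE [P1→D gives 7>0; P2→S gives 5>2; P3→Z gives 9>4]
(C,P,Z): not NE [P1→B gives 9>0; P2→R gives 9>4]
(C,P,W): not NE [P2→S gives 7>2; P3→Z gives 9>7]
(C,Q,X): not NE [P1→B gives 8>6; P2→P gives 4>2; P3→Z gives 7>0]
(C,Q,Y): not NE [P1→D gives 9>5; P2→S gives 5>3; P3→Z gives 7>3]
(C,Q,Z): not NE [P2→R gives 9>3]
(C,Q,W): not NE [P1→D gives 7>5; P2→S gives 7>4; P3→Z gives 7>5]
(C,R,X): not NE [P2→P gives 4>2]
(C,R,Y): not NE [P3→X gives 11>9]
(C,R,Z): not NE [P1→A gives 9>2; P3→X gives 11>7]
(C,R,W): not NE [P1→D gives 9>6; P2→S gives 7>2; P3→X gives 11>8]
(C,S,X): not NE [P2→P gives 4>0; P3→Z gives 9>5]
(C,S,Y): not NE [P3→Z gives 9>4]
(C,S,Z): not NE [P2→R gives 9>6]
(C,S,W): not NE [P3→Z gives 9>0]
(D,P,X): not NE [P2→R gives 8>2; P3→Z gives 7>6]
(D,P,Y): not NE [P2→S gives 8>1; P3→Z gives 7>1]
(D,P,Z): not NE [P1→B gives 9>4]
(D,P,W): not NE [P1→C gives 9>6; P2→Q gives 9>1; P3→Z gives 7>3]
(D,Q,X): not NE [P1→B gives 8>2; P2→R gives 8>6]
(D,Q,Y): not NE [P2→S gives 8>0; P3→X gives 7>5]
(D,Q,Z): not NE [P1→C gives 9>6; P2→P gives 9>8; P3→X gives 7>1]
(D,Q,W): not NE [P3→X gives 7>3]
(D,R,X): not NE [P3→W gives 3>0]
(D,R,Y): not NE [P1→C gives 9>2; P3→W gives 3>0]
(D,R,Z): not NE [P1→A gives 9>2; P2→P gives 9>8; P3→W gives 3>2]
(D,R,W): not NE [P2→Q gives 9>5]
(D,S,X): not NE [P1→C gives 6>1; P2→R gives 8>2; P3→W gives 9>3]
(D,S,Y): NE
(D,S,Z): not NE [P1→C gives 9>0; P2→P gives 9>6; P3→W gives 9>7]
(D,S,W): not NE [P1→C gives 9>7; P2→Q gives 9>3]

PSNE = {(D,S,Y)}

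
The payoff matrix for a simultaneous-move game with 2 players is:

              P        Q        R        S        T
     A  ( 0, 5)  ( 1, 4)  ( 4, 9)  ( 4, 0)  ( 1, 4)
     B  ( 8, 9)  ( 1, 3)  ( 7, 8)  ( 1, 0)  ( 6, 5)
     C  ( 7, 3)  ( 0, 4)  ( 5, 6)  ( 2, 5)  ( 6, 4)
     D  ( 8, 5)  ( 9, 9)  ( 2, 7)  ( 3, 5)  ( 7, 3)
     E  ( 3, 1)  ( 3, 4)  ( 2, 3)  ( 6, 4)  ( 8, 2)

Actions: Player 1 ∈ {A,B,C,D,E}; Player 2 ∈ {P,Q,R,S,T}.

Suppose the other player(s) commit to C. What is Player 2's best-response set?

P2 best: {R}

u_2(P vs C) = 3
u_2(Q vs C) = 4
u_2(R vs C) = 6
u_2(S vs C) = 5
u_2(T vs C) = 4
max payoff 6 at {R}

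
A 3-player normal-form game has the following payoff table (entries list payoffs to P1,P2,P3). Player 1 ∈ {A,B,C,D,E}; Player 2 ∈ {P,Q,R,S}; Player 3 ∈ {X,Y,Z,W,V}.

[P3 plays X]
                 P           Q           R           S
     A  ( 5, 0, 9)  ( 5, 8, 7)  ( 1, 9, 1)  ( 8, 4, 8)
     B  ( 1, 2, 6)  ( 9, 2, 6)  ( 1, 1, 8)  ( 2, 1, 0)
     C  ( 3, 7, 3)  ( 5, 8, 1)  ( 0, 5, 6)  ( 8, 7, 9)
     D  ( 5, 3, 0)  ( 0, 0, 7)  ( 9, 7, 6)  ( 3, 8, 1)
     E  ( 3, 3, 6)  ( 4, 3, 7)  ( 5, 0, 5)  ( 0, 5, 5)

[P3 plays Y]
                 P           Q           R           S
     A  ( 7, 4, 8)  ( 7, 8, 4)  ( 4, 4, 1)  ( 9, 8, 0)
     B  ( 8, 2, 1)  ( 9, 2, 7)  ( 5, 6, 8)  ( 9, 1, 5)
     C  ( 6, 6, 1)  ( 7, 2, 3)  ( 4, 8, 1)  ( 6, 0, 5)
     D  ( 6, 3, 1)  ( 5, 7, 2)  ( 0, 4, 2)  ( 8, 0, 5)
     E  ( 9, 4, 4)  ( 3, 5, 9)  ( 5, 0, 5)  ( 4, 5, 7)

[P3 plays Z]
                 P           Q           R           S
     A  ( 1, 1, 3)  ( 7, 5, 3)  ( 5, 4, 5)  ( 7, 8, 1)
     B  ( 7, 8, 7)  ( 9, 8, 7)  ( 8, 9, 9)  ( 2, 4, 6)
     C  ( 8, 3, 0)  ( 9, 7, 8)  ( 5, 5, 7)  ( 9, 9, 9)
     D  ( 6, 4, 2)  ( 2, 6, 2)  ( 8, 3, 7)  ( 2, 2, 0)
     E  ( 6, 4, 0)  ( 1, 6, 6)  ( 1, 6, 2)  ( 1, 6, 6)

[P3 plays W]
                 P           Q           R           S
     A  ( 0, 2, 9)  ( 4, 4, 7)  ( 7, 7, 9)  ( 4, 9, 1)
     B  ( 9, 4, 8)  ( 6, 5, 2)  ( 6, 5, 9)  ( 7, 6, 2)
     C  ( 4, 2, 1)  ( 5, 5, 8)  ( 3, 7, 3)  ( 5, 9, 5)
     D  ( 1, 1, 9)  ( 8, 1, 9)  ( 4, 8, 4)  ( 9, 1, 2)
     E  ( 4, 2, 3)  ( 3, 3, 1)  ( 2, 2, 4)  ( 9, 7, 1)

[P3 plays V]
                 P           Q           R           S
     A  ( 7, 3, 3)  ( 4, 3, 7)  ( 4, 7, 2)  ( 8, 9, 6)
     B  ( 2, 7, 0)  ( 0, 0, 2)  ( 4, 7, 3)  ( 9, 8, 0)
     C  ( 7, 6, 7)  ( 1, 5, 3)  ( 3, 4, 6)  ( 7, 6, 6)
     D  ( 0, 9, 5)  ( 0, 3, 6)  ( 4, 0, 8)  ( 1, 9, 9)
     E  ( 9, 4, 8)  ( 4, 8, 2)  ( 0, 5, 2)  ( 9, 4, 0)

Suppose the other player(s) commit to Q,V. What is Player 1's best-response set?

u_1(A vs Q,V) = 4
u_1(B vs Q,V) = 0
u_1(C vs Q,V) = 1
u_1(D vs Q,V) = 0
u_1(E vs Q,V) = 4
max payoff 4 at {A,E}

BR_1 = {A,E}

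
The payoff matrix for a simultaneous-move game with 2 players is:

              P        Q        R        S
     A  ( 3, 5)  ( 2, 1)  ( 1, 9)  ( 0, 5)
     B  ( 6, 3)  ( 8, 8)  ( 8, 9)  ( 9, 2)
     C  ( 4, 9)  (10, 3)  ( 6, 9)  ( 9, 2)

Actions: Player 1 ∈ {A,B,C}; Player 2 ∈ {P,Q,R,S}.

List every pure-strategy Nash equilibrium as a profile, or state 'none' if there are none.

NE set: (B,R)

(A,P): not NE [P1→B gives 6>3; P2→R gives 9>5]
(A,Q): not NE [P1→C gives 10>2; P2→R gives 9>1]
(A,R): not NE [P1→B gives 8>1]
(A,S): not NE [P1→C gives 9>0; P2→R gives 9>5]
(B,P): not NE [P2→R gives 9>3]
(B,Q): not NE [P1→C gives 10>8; P2→R gives 9>8]
(B,R): NE
(B,S): not NE [P2→R gives 9>2]
(C,P): not NE [P1→B gives 6>4]
(C,Q): not NE [P2→R gives 9>3]
(C,R): not NE [P1→B gives 8>6]
(C,S): not NE [P2→R gives 9>2]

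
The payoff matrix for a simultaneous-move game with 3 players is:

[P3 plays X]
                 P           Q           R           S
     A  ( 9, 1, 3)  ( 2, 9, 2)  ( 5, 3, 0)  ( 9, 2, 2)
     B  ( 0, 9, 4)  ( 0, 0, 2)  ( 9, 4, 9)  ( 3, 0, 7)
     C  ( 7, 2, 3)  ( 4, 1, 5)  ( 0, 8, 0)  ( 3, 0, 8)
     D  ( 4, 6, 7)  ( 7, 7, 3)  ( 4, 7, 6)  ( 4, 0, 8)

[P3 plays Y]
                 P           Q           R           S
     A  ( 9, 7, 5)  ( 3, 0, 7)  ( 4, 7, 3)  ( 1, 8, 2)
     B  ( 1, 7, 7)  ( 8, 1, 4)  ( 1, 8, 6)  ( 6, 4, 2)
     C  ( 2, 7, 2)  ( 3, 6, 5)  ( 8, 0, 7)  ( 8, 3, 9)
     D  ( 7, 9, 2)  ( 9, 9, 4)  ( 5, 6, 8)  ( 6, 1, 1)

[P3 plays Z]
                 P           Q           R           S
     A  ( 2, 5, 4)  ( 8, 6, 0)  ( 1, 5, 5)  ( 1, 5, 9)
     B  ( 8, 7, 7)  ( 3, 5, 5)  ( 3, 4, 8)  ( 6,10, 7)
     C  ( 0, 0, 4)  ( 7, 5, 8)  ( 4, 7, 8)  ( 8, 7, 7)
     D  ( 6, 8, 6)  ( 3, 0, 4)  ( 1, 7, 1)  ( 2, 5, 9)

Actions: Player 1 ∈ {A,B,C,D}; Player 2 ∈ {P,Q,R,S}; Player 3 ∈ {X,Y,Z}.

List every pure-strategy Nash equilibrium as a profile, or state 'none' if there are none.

PSNE = {(C,R,Z), (D,Q,Y)}

(A,P,X): not NE [P2→Q gives 9>1; P3→Y gives 5>3]
(A,P,Y): not NE [P2→S gives 8>7]
(A,P,Z): not NE [P1→B gives 8>2; P2→Q gives 6>5; P3→Y gives 5>4]
(A,Q,X): not NE [P1→D gives 7>2; P3→Y gives 7>2]
(A,Q,Y): not NE [P1→D gives 9>3; P2→S gives 8>0]
(A,Q,Z): not NE [P3→Y gives 7>0]
(A,R,X): not NE [P1→B gives 9>5; P2→Q gives 9>3; P3→Z gives 5>0]
(A,R,Y): not NE [P1→C gives 8>4; P2→S gives 8>7; P3→Z gives 5>3]
(A,R,Z): not NE [P1→C gives 4>1; P2→Q gives 6>5]
(A,S,X): not NE [P2→Q gives 9>2; P3→Z gives 9>2]
(A,S,Y): not NE [P1→C gives 8>1; P3→Z gives 9>2]
(A,S,Z): not NE [P1→C gives 8>1; P2→Q gives 6>5]
(B,P,X): not NE [P1→A gives 9>0; P3→Z gives 7>4]
(B,P,Y): not NE [P1→A gives 9>1; P2→R gives 8>7]
(B,P,Z): not NE [P2→S gives 10>7]
(B,Q,X): not NE [P1→D gives 7>0; P2→P gives 9>0; P3→Z gives 5>2]
(B,Q,Y): not NE [P1→D gives 9>8; P2→R gives 8>1; P3→Z gives 5>4]
(B,Q,Z): not NE [P1→A gives 8>3; P2→S gives 10>5]
(B,R,X): not NE [P2→P gives 9>4]
(B,R,Y): not NE [P1→C gives 8>1; P3→X gives 9>6]
(B,R,Z): not NE [P1→C gives 4>3; P2→S gives 10>4; P3→X gives 9>8]
(B,S,X): not NE [P1→A gives 9>3; P2→P gives 9>0]
(B,S,Y): not NE [P1→C gives 8>6; P2→R gives 8>4; P3→Z gives 7>2]
(B,S,Z): not NE [P1→C gives 8>6]
(C,P,X): not NE [P1→A gives 9>7; P2→R gives 8>2; P3→Z gives 4>3]
(C,P,Y): not NE [P1→A gives 9>2; P3→Z gives 4>2]
(C,P,Z): not NE [P1→B gives 8>0; P2→S gives 7>0]
(C,Q,X): not NE [P1→D gives 7>4; P2→R gives 8>1; P3→Z gives 8>5]
(C,Q,Y): not NE [P1→D gives 9>3; P2→P gives 7>6; P3→Z gives 8>5]
(C,Q,Z): not NE [P1→A gives 8>7; P2→S gives 7>5]
(C,R,X): not NE [P1→B gives 9>0; P3→Z gives 8>0]
(C,R,Y): not NE [P2→P gives 7>0; P3→Z gives 8>7]
(C,R,Z): NE
(C,S,X): not NE [P1→A gives 9>3; P2→R gives 8>0; P3→Y gives 9>8]
(C,S,Y): not NE [P2→P gives 7>3]
(C,S,Z): not NE [P3→Y gives 9>7]
(D,P,X): not NE [P1→A gives 9>4; P2→R gives 7>6]
(D,P,Y): not NE [P1→A gives 9>7; P3→X gives 7>2]
(D,P,Z): not NE [P1→B gives 8>6; P3→X gives 7>6]
(D,Q,X): not NE [P3→Z gives 4>3]
(D,Q,Y): NE
(D,Q,Z): not NE [P1→A gives 8>3; P2→P gives 8>0]
(D,R,X): not NE [P1→B gives 9>4; P3→Y gives 8>6]
(D,R,Y): not NE [P1→C gives 8>5; P2→Q gives 9>6]
(D,R,Z): not NE [P1→C gives 4>1; P2→P gives 8>7; P3→Y gives 8>1]
(D,S,X): not NE [P1→A gives 9>4; P2→R gives 7>0; P3→Z gives 9>8]
(D,S,Y): not NE [P1→C gives 8>6; P2→Q gives 9>1; P3→Z gives 9>1]
(D,S,Z): not NE [P1→C gives 8>2; P2→P gives 8>5]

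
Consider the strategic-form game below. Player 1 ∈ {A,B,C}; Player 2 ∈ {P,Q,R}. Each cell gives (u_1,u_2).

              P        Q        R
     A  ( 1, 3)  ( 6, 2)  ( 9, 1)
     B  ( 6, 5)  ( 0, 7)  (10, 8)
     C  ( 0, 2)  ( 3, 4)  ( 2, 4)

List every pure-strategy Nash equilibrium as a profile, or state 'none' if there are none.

(A,P): not NE [P1→B gives 6>1]
(A,Q): not NE [P2→P gives 3>2]
(A,R): not NE [P1→B gives 10>9; P2→P gives 3>1]
(B,P): not NE [P2→R gives 8>5]
(B,Q): not NE [P1→A gives 6>0; P2→R gives 8>7]
(B,R): NE
(C,P): not NE [P1→B gives 6>0; P2→R gives 4>2]
(C,Q): not NE [P1→A gives 6>3]
(C,R): not NE [P1→B gives 10>2]

NE set: (B,R)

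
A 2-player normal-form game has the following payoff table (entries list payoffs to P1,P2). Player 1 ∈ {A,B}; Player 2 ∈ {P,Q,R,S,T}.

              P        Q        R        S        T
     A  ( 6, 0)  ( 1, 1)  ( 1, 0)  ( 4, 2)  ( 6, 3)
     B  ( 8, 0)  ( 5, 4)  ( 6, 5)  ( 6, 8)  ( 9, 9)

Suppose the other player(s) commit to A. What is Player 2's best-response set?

u_2(P vs A) = 0
u_2(Q vs A) = 1
u_2(R vs A) = 0
u_2(S vs A) = 2
u_2(T vs A) = 3
max payoff 3 at {T}

P2 best: {T}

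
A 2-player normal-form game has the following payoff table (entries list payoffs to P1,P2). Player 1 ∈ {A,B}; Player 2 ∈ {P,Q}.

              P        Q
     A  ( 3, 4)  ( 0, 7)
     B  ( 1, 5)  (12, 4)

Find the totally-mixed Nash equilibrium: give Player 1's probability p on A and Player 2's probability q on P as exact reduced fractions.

P1 indiff ⇒ q·3+(1-q)·0 = q·1+(1-q)·12 ⇒ q(2) = (1-q)(12) ⇒ q = 6/7
P2 indiff ⇒ p·4+(1-p)·5 = p·7+(1-p)·4 ⇒ p(-3) = (1-p)(-1) ⇒ p = 1/4

P1 mixes 1/4 on A; P2 mixes 6/7 on P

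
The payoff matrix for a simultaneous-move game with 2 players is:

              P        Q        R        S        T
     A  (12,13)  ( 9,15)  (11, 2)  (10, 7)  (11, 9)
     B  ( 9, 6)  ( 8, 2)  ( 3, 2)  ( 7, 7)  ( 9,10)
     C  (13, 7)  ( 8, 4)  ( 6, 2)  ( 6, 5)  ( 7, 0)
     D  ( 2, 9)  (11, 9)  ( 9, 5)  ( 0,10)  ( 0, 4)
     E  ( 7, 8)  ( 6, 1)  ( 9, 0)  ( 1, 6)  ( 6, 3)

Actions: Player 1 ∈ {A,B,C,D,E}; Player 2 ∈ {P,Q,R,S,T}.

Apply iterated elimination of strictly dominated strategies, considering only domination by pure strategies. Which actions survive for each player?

Remaining: P1:{A,C,D} P2:{P,Q,S}

P1 drop B (A beats it: P:12>9 Q:9>8 R:11>3 S:10>7 T:11>9)
P1 drop E (A beats it: P:12>7 Q:9>6 R:11>9 S:10>1 T:11>6)
P2 drop R (P beats it: A:13>2 C:7>2 D:9>5)
P2 drop T (P beats it: A:13>9 C:7>0 D:9>4)
P1→{A,C,D} P2→{P,Q,S}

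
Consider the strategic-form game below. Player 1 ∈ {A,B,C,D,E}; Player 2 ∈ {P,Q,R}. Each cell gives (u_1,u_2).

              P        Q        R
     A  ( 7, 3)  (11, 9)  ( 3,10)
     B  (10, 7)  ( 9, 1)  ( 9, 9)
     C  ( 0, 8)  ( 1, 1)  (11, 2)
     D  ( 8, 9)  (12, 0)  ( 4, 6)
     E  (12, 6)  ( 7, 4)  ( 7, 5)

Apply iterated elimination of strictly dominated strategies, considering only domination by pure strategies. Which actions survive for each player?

IESDS → P1:{B,C,E} P2:{P,R}

P1 drop A (D beats it: P:8>7 Q:12>11 R:4>3)
P2 drop Q (P beats it: B:7>1 C:8>1 D:9>0 E:6>4)
P1 drop D (B beats it: P:10>8 R:9>4)
P1→{B,C,E} P2→{P,R}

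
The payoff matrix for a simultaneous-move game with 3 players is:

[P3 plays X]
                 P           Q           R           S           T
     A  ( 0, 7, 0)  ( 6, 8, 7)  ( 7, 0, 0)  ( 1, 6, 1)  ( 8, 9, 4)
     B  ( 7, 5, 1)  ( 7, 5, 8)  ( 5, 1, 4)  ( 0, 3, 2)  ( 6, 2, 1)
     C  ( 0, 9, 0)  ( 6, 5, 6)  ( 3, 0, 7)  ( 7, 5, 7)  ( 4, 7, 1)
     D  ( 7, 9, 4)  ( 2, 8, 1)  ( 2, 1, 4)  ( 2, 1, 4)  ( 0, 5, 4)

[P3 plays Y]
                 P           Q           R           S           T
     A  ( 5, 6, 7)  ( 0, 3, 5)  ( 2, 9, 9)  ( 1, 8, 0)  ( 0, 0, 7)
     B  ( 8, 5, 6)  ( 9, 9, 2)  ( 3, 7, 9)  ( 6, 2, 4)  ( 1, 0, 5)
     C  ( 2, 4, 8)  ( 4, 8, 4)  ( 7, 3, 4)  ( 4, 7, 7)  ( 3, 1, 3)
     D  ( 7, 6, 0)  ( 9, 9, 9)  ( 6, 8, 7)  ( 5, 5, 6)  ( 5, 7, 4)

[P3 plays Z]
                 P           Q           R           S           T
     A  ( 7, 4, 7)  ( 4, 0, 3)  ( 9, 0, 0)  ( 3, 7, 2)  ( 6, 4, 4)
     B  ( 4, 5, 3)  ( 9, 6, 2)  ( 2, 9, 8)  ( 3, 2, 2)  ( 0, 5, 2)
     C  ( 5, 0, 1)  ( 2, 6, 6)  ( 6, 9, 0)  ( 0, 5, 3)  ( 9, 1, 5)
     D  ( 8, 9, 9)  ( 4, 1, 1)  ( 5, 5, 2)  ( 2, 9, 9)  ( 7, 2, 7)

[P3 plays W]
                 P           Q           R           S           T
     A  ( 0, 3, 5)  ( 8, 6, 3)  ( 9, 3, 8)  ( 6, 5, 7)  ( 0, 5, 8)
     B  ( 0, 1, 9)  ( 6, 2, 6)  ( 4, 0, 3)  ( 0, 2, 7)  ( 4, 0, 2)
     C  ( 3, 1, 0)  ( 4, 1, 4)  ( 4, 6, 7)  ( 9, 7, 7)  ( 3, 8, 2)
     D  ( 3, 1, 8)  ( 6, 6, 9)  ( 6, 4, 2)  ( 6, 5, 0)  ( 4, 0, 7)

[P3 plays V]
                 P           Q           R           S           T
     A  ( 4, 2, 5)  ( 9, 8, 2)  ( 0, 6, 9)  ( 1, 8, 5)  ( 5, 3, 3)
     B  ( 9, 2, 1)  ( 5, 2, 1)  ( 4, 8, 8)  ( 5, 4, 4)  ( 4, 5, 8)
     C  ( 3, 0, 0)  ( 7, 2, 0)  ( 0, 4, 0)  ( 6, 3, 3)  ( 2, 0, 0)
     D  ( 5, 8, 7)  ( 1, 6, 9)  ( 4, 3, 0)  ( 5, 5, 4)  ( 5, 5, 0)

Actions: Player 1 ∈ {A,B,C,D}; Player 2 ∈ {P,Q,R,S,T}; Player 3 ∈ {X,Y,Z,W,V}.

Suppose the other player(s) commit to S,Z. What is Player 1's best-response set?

BR_1 = {A,B}

u_1(A vs S,Z) = 3
u_1(B vs S,Z) = 3
u_1(C vs S,Z) = 0
u_1(D vs S,Z) = 2
max payoff 3 at {A,B}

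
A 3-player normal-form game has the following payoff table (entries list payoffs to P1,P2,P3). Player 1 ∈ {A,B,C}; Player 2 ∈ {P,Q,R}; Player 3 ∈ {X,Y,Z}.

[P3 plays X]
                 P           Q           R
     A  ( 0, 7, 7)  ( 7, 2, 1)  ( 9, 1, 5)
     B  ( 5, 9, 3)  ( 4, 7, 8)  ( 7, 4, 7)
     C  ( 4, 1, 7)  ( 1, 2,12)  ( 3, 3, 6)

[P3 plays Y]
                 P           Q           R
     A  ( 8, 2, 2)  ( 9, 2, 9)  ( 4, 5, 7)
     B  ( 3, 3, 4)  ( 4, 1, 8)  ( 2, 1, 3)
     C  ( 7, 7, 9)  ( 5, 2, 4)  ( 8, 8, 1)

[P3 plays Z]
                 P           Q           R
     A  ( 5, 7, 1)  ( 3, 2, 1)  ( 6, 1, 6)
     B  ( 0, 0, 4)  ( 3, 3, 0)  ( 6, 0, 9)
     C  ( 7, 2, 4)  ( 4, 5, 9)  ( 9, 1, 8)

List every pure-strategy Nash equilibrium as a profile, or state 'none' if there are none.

(A,P,X): not NE [P1→B gives 5>0]
(A,P,Y): not NE [P2→R gives 5>2; P3→X gives 7>2]
(A,P,Z): not NE [P1→C gives 7>5; P3→X gives 7>1]
(A,Q,X): not NE [P2→P gives 7>2; P3→Y gives 9>1]
(A,Q,Y): not NE [P2→R gives 5>2]
(A,Q,Z): not NE [P1→C gives 4>3; P2→P gives 7>2; P3→Y gives 9>1]
(A,R,X): not NE [P2→P gives 7>1; P3→Y gives 7>5]
(A,R,Y): not NE [P1→C gives 8>4]
(A,R,Z): not NE [P1→C gives 9>6; P2→P gives 7>1; P3→Y gives 7>6]
(B,P,X): not NE [P3→Z gives 4>3]
(B,P,Y): not NE [P1→A gives 8>3]
(B,P,Z): not NE [P1→C gives 7>0; P2→Q gives 3>0]
(B,Q,X): not NE [P1→A gives 7>4; P2→P gives 9>7]
(B,Q,Y): not NE [P1→A gives 9>4; P2→P gives 3>1]
(B,Q,Z): not NE [P1→C gives 4>3; P3→Y gives 8>0]
(B,R,X): not NE [P1→A gives 9>7; P2→P gives 9>4; P3→Z gives 9>7]
(B,R,Y): not NE [P1→C gives 8>2; P2→P gives 3>1; P3→Z gives 9>3]
(B,R,Z): not NE [P1→C gives 9>6; P2→Q gives 3>0]
(C,P,X): not NE [P1→B gives 5>4; P2→R gives 3>1; P3→Y gives 9>7]
(C,P,Y): not NE [P1→A gives 8>7; P2→R gives 8>7]
(C,P,Z): not NE [P2→Q gives 5>2; P3→Y gives 9>4]
(C,Q,X): not NE [P1→A gives 7>1; P2→R gives 3>2]
(C,Q,Y): not NE [P1→A gives 9>5; P2→R gives 8>2; P3→X gives 12>4]
(C,Q,Z): not NE [P3→X gives 12>9]
(C,R,X): not NE [P1→A gives 9>3; P3→Z gives 8>6]
(C,R,Y): not NE [P3→Z gives 8>1]
(C,R,Z): not NE [P2→Q gives 5>1]

No pure NE.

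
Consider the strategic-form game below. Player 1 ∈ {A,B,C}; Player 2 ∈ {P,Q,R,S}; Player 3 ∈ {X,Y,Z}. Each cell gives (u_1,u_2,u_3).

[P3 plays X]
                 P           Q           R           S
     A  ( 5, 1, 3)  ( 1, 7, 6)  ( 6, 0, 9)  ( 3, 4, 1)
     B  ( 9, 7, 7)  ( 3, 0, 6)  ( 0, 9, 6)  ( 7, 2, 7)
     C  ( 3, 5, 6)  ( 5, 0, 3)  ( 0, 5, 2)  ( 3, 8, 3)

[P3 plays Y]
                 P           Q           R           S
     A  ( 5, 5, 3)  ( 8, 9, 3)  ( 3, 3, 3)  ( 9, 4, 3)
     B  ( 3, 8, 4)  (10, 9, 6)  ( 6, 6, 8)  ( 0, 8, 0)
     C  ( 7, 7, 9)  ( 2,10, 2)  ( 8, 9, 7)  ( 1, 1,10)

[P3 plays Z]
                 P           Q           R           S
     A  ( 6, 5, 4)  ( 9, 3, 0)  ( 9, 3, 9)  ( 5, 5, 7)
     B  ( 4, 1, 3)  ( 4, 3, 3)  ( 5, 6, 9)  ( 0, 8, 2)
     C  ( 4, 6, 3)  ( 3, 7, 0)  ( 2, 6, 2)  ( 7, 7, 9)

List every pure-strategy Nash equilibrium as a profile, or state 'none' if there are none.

NE set: (A,P,Z), (B,Q,Y)

(A,P,X): not NE [P1→B gives 9>5; P2→Q gives 7>1; P3→Z gives 4>3]
(A,P,Y): not NE [P1→C gives 7>5; P2→Q gives 9>5; P3→Z gives 4>3]
(A,P,Z): NE
(A,Q,X): not NE [P1→C gives 5>1]
(A,Q,Y): not NE [P1→B gives 10>8; P3→X gives 6>3]
(A,Q,Z): not NE [P2→S gives 5>3; P3→X gives 6>0]
(A,R,X): not NE [P2→Q gives 7>0]
(A,R,Y): not NE [P1→C gives 8>3; P2→Q gives 9>3; P3→Z gives 9>3]
(A,R,Z): not NE [P2→S gives 5>3]
(A,S,X): not NE [P1→B gives 7>3; P2→Q gives 7>4; P3→Z gives 7>1]
(A,S,Y): not NE [P2→Q gives 9>4; P3→Z gives 7>3]
(A,S,Z): not NE [P1→C gives 7>5]
(B,P,X): not NE [P2→R gives 9>7]
(B,P,Y): not NE [P1→C gives 7>3; P2→Q gives 9>8; P3→X gives 7>4]
(B,P,Z): not NE [P1→A gives 6>4; P2→S gives 8>1; P3→X gives 7>3]
(B,Q,X): not NE [P1→C gives 5>3; P2→R gives 9>0]
(B,Q,Y): NE
(B,Q,Z): not NE [P1→A gives 9>4; P2→S gives 8>3; P3→Y gives 6>3]
(B,R,X): not NE [P1→A gives 6>0; P3→Z gives 9>6]
(B,R,Y): not NE [P1→C gives 8>6; P2→Q gives 9>6; P3→Z gives 9>8]
(B,R,Z): not NE [P1→A gives 9>5; P2→S gives 8>6]
(B,S,X): not NE [P2→R gives 9>2]
(B,S,Y): not NE [P1→A gives 9>0; P2→Q gives 9>8; P3→X gives 7>0]
(B,S,Z): not NE [P1→C gives 7>0; P3→X gives 7>2]
(C,P,X): not NE [P1→B gives 9>3; P2→S gives 8>5; P3→Y gives 9>6]
(C,P,Y): not NE [P2→Q gives 10>7]
(C,P,Z): not NE [P1→A gives 6>4; P2→S gives 7>6; P3→Y gives 9>3]
(C,Q,X): not NE [P2→S gives 8>0]
(C,Q,Y): not NE [P1→B gives 10>2; P3→X gives 3>2]
(C,Q,Z): not NE [P1→A gives 9>3; P3→X gives 3>0]
(C,R,X): not NE [P1→A gives 6>0; P2→S gives 8>5; P3→Y gives 7>2]
(C,R,Y): not NE [P2→Q gives 10>9]
(C,R,Z): not NE [P1→A gives 9>2; P2→S gives 7>6; P3→Y gives 7>2]
(C,S,X): not NE [P1→B gives 7>3; P3→Y gives 10>3]
(C,S,Y): not NE [P1→A gives 9>1; P2→Q gives 10>1]
(C,S,Z): not NE [P3→Y gives 10>9]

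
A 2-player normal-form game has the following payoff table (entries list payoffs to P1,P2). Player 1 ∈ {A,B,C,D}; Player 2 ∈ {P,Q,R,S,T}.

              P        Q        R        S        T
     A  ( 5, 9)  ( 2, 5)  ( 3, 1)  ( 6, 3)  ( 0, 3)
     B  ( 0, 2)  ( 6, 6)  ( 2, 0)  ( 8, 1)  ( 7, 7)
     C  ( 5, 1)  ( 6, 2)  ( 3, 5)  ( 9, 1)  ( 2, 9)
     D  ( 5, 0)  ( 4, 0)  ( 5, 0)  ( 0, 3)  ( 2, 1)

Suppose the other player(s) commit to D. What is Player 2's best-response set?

argmax u_2 = {S}

u_2(P vs D) = 0
u_2(Q vs D) = 0
u_2(R vs D) = 0
u_2(S vs D) = 3
u_2(T vs D) = 1
max payoff 3 at {S}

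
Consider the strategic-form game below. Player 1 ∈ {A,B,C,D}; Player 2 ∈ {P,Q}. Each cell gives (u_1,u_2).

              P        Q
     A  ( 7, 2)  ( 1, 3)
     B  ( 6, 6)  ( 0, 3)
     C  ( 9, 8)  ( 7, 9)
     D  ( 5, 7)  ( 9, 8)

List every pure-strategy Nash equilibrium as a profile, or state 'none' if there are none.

PSNE = {(D,Q)}

(A,P): not NE [P1→C gives 9>7; P2→Q gives 3>2]
(A,Q): not NE [P1→D gives 9>1]
(B,P): not NE [P1→C gives 9>6]
(B,Q): not NE [P1→D gives 9>0; P2→P gives 6>3]
(C,P): not NE [P2→Q gives 9>8]
(C,Q): not NE [P1→D gives 9>7]
(D,P): not NE [P1→C gives 9>5; P2→Q gives 8>7]
(D,Q): NE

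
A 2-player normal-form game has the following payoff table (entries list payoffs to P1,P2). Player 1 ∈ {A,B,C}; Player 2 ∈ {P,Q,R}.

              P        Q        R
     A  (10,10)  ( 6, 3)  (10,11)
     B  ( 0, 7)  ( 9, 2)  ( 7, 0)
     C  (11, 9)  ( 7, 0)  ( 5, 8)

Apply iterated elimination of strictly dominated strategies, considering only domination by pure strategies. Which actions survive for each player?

IESDS → P1:{A,C} P2:{P,R}

P2 drop Q (P beats it: A:10>3 B:7>2 C:9>0)
P1 drop B (A beats it: P:10>0 R:10>7)
P1→{A,C} P2→{P,R}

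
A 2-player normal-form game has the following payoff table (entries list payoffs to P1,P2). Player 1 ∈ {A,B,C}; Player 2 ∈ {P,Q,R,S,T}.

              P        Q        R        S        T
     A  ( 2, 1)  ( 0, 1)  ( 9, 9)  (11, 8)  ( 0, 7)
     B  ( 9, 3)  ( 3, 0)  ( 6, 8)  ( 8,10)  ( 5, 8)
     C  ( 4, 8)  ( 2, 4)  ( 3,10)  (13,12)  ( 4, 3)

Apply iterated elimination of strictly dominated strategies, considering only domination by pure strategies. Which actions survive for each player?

P2 drop P (R beats it: A:9>1 B:8>3 C:10>8)
P2 drop Q (R beats it: A:9>1 B:8>0 C:10>4)
P2 drop T (S beats it: A:8>7 B:10>8 C:12>3)
P1 drop B (A beats it: R:9>6 S:11>8)
P1→{A,C} P2→{R,S}

Remaining: P1:{A,C} P2:{R,S}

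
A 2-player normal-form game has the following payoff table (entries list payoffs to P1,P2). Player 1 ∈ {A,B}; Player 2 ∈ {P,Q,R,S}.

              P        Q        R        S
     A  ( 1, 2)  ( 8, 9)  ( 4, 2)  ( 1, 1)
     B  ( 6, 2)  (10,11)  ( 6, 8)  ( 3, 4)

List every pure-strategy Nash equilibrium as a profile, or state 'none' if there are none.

PSNE = {(B,Q)}

(A,P): not NE [P1→B gives 6>1; P2→Q gives 9>2]
(A,Q): not NE [P1→B gives 10>8]
(A,R): not NE [P1→B gives 6>4; P2→Q gives 9>2]
(A,S): not NE [P1→B gives 3>1; P2→Q gives 9>1]
(B,P): not NE [P2→Q gives 11>2]
(B,Q): NE
(B,R): not NE [P2→Q gives 11>8]
(B,S): not NE [P2→Q gives 11>4]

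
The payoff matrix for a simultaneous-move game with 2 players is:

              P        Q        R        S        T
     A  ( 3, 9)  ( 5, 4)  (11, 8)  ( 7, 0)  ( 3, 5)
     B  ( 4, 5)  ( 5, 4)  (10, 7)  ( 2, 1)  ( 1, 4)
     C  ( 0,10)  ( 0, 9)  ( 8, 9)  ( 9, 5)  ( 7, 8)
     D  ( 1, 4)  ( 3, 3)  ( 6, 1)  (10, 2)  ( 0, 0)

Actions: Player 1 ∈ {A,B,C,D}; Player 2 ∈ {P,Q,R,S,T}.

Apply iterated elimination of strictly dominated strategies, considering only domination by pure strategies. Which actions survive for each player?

P2 drop Q (P beats it: A:9>4 B:5>4 C:10>9 D:4>3)
P2 drop S (P beats it: A:9>0 B:5>1 C:10>5 D:4>2)
P1 drop D (A beats it: P:3>1 R:11>6 T:3>0)
P2 drop T (P beats it: A:9>5 B:5>4 C:10>8)
P1 drop C (A beats it: P:3>0 R:11>8)
P1→{A,B} P2→{P,R}

IESDS → P1:{A,B} P2:{P,R}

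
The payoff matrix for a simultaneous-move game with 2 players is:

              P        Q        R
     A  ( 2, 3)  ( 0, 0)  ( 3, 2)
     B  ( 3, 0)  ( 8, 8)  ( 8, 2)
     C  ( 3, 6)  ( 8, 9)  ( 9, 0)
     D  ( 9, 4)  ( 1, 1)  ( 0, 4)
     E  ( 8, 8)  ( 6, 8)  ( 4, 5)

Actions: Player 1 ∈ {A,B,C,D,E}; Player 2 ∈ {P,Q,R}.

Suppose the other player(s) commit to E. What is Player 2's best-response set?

u_2(P vs E) = 8
u_2(Q vs E) = 8
u_2(R vs E) = 5
max payoff 8 at {P,Q}

P2 best: {P,Q}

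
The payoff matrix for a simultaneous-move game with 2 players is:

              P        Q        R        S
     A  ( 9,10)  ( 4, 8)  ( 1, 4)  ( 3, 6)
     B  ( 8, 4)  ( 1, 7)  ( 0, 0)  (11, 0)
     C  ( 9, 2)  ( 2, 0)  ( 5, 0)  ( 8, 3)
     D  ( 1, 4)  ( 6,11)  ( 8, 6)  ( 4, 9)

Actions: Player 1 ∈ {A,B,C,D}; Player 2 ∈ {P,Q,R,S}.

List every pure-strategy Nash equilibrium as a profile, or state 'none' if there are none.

NE set: (A,P), (D,Q)

(A,P): NE
(A,Q): not NE [P1→D gives 6>4; P2→P gives 10>8]
(A,R): not NE [P1→D gives 8>1; P2→P gives 10>4]
(A,S): not NE [P1→B gives 11>3; P2→P gives 10>6]
(B,P): not NE [P1→C gives 9>8; P2→Q gives 7>4]
(B,Q): not NE [P1→D gives 6>1]
(B,R): not NE [P1→D gives 8>0; P2→Q gives 7>0]
(B,S): not NE [P2→Q gives 7>0]
(C,P): not NE [P2→S gives 3>2]
(C,Q): not NE [P1→D gives 6>2; P2→S gives 3>0]
(C,R): not NE [P1→D gives 8>5; P2→S gives 3>0]
(C,S): not NE [P1→B gives 11>8]
(D,P): not NE [P1→C gives 9>1; P2→Q gives 11>4]
(D,Q): NE
(D,R): not NE [P2→Q gives 11>6]
(D,S): not NE [P1→B gives 11>4; P2→Q gives 11>9]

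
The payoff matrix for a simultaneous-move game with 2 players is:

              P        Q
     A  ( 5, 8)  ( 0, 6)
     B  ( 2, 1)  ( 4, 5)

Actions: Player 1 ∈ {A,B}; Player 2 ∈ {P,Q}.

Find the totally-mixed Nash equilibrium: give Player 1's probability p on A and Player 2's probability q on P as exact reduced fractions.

P1 indiff ⇒ q·5+(1-q)·0 = q·2+(1-q)·4 ⇒ q(3) = (1-q)(4) ⇒ q = 4/7
P2 indiff ⇒ p·8+(1-p)·1 = p·6+(1-p)·5 ⇒ p(2) = (1-p)(4) ⇒ p = 2/3

P1 mixes 2/3 on A; P2 mixes 4/7 on P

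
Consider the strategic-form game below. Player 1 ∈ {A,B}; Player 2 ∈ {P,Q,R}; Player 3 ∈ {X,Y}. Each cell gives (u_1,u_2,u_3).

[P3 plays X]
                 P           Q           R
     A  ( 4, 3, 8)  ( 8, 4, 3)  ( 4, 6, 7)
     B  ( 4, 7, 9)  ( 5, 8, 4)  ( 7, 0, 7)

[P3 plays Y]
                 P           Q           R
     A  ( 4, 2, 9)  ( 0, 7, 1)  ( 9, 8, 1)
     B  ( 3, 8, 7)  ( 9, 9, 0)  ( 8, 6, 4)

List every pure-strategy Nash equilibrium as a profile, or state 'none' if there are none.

Equilibria: none

(A,P,X): not NE [P2→R gives 6>3; P3→Y gives 9>8]
(A,P,Y): not NE [P2→R gives 8>2]
(A,Q,X): not NE [P2→R gives 6>4]
(A,Q,Y): not NE [P1→B gives 9>0; P2→R gives 8>7; P3→X gives 3>1]
(A,R,X): not NE [P1→B gives 7>4]
(A,R,Y): not NE [P3→X gives 7>1]
(B,P,X): not NE [P2→Q gives 8>7]
(B,P,Y): not NE [P1→A gives 4>3; P2→Q gives 9>8; P3→X gives 9>7]
(B,Q,X): not NE [P1→A gives 8>5]
(B,Q,Y): not NE [P3→X gives 4>0]
(B,R,X): not NE [P2→Q gives 8>0]
(B,R,Y): not NE [P1→A gives 9>8; P2→Q gives 9>6; P3→X gives 7>4]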